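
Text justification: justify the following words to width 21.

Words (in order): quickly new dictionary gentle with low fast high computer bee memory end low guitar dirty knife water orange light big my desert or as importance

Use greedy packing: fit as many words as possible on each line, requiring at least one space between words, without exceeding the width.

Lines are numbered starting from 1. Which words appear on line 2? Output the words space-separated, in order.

Line 1: ['quickly', 'new'] (min_width=11, slack=10)
Line 2: ['dictionary', 'gentle'] (min_width=17, slack=4)
Line 3: ['with', 'low', 'fast', 'high'] (min_width=18, slack=3)
Line 4: ['computer', 'bee', 'memory'] (min_width=19, slack=2)
Line 5: ['end', 'low', 'guitar', 'dirty'] (min_width=20, slack=1)
Line 6: ['knife', 'water', 'orange'] (min_width=18, slack=3)
Line 7: ['light', 'big', 'my', 'desert'] (min_width=19, slack=2)
Line 8: ['or', 'as', 'importance'] (min_width=16, slack=5)

Answer: dictionary gentle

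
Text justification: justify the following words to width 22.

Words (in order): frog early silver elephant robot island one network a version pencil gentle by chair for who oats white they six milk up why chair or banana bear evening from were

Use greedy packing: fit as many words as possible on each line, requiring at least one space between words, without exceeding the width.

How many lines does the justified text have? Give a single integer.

Line 1: ['frog', 'early', 'silver'] (min_width=17, slack=5)
Line 2: ['elephant', 'robot', 'island'] (min_width=21, slack=1)
Line 3: ['one', 'network', 'a', 'version'] (min_width=21, slack=1)
Line 4: ['pencil', 'gentle', 'by', 'chair'] (min_width=22, slack=0)
Line 5: ['for', 'who', 'oats', 'white'] (min_width=18, slack=4)
Line 6: ['they', 'six', 'milk', 'up', 'why'] (min_width=20, slack=2)
Line 7: ['chair', 'or', 'banana', 'bear'] (min_width=20, slack=2)
Line 8: ['evening', 'from', 'were'] (min_width=17, slack=5)
Total lines: 8

Answer: 8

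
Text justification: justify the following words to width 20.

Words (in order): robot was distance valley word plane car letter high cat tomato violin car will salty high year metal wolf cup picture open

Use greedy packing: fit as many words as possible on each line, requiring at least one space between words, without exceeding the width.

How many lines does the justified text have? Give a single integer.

Line 1: ['robot', 'was', 'distance'] (min_width=18, slack=2)
Line 2: ['valley', 'word', 'plane'] (min_width=17, slack=3)
Line 3: ['car', 'letter', 'high', 'cat'] (min_width=19, slack=1)
Line 4: ['tomato', 'violin', 'car'] (min_width=17, slack=3)
Line 5: ['will', 'salty', 'high', 'year'] (min_width=20, slack=0)
Line 6: ['metal', 'wolf', 'cup'] (min_width=14, slack=6)
Line 7: ['picture', 'open'] (min_width=12, slack=8)
Total lines: 7

Answer: 7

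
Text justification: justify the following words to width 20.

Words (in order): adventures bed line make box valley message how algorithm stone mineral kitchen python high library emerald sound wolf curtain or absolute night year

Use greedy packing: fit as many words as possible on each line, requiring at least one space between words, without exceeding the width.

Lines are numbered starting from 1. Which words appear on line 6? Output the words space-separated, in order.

Line 1: ['adventures', 'bed', 'line'] (min_width=19, slack=1)
Line 2: ['make', 'box', 'valley'] (min_width=15, slack=5)
Line 3: ['message', 'how'] (min_width=11, slack=9)
Line 4: ['algorithm', 'stone'] (min_width=15, slack=5)
Line 5: ['mineral', 'kitchen'] (min_width=15, slack=5)
Line 6: ['python', 'high', 'library'] (min_width=19, slack=1)
Line 7: ['emerald', 'sound', 'wolf'] (min_width=18, slack=2)
Line 8: ['curtain', 'or', 'absolute'] (min_width=19, slack=1)
Line 9: ['night', 'year'] (min_width=10, slack=10)

Answer: python high library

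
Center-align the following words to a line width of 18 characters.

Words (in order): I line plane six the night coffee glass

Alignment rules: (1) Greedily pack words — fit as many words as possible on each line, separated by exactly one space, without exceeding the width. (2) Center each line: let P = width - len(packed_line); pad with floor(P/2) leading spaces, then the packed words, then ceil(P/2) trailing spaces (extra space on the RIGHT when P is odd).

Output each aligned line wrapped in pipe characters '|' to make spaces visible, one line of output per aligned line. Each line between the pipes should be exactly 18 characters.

Answer: | I line plane six |
| the night coffee |
|      glass       |

Derivation:
Line 1: ['I', 'line', 'plane', 'six'] (min_width=16, slack=2)
Line 2: ['the', 'night', 'coffee'] (min_width=16, slack=2)
Line 3: ['glass'] (min_width=5, slack=13)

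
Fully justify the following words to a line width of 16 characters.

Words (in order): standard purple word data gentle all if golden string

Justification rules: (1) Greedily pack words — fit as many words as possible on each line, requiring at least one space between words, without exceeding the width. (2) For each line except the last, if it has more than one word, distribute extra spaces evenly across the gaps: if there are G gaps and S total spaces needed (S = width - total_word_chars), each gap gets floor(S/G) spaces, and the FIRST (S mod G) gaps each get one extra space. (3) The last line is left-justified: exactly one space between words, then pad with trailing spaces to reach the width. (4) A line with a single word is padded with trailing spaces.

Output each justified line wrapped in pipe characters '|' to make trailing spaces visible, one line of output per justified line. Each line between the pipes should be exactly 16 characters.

Answer: |standard  purple|
|word data gentle|
|all   if  golden|
|string          |

Derivation:
Line 1: ['standard', 'purple'] (min_width=15, slack=1)
Line 2: ['word', 'data', 'gentle'] (min_width=16, slack=0)
Line 3: ['all', 'if', 'golden'] (min_width=13, slack=3)
Line 4: ['string'] (min_width=6, slack=10)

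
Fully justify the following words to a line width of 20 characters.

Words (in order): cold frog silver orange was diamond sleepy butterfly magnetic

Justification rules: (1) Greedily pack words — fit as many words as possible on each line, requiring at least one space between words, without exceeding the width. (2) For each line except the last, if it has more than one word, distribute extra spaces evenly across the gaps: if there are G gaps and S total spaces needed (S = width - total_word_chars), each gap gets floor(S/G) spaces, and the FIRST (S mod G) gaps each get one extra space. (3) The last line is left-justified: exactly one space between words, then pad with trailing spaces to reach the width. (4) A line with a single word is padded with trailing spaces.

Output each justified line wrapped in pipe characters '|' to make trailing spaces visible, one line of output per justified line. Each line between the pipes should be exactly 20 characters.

Answer: |cold   frog   silver|
|orange  was  diamond|
|sleepy     butterfly|
|magnetic            |

Derivation:
Line 1: ['cold', 'frog', 'silver'] (min_width=16, slack=4)
Line 2: ['orange', 'was', 'diamond'] (min_width=18, slack=2)
Line 3: ['sleepy', 'butterfly'] (min_width=16, slack=4)
Line 4: ['magnetic'] (min_width=8, slack=12)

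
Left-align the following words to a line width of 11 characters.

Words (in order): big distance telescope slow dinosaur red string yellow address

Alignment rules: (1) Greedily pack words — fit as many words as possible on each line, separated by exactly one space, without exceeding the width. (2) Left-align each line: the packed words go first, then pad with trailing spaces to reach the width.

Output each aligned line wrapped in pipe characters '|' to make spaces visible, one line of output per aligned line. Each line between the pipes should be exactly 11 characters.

Line 1: ['big'] (min_width=3, slack=8)
Line 2: ['distance'] (min_width=8, slack=3)
Line 3: ['telescope'] (min_width=9, slack=2)
Line 4: ['slow'] (min_width=4, slack=7)
Line 5: ['dinosaur'] (min_width=8, slack=3)
Line 6: ['red', 'string'] (min_width=10, slack=1)
Line 7: ['yellow'] (min_width=6, slack=5)
Line 8: ['address'] (min_width=7, slack=4)

Answer: |big        |
|distance   |
|telescope  |
|slow       |
|dinosaur   |
|red string |
|yellow     |
|address    |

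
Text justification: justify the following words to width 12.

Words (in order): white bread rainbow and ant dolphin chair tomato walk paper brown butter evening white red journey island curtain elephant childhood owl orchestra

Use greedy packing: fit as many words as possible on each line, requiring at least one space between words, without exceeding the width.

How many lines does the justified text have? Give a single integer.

Answer: 15

Derivation:
Line 1: ['white', 'bread'] (min_width=11, slack=1)
Line 2: ['rainbow', 'and'] (min_width=11, slack=1)
Line 3: ['ant', 'dolphin'] (min_width=11, slack=1)
Line 4: ['chair', 'tomato'] (min_width=12, slack=0)
Line 5: ['walk', 'paper'] (min_width=10, slack=2)
Line 6: ['brown', 'butter'] (min_width=12, slack=0)
Line 7: ['evening'] (min_width=7, slack=5)
Line 8: ['white', 'red'] (min_width=9, slack=3)
Line 9: ['journey'] (min_width=7, slack=5)
Line 10: ['island'] (min_width=6, slack=6)
Line 11: ['curtain'] (min_width=7, slack=5)
Line 12: ['elephant'] (min_width=8, slack=4)
Line 13: ['childhood'] (min_width=9, slack=3)
Line 14: ['owl'] (min_width=3, slack=9)
Line 15: ['orchestra'] (min_width=9, slack=3)
Total lines: 15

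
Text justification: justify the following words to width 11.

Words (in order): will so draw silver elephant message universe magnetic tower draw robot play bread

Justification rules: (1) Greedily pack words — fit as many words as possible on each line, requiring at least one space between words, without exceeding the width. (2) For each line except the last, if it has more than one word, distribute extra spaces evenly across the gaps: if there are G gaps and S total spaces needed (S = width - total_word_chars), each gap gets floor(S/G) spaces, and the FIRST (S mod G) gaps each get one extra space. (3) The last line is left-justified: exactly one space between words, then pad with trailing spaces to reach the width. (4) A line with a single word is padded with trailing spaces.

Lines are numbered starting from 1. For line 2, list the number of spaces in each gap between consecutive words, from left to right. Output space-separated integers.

Line 1: ['will', 'so'] (min_width=7, slack=4)
Line 2: ['draw', 'silver'] (min_width=11, slack=0)
Line 3: ['elephant'] (min_width=8, slack=3)
Line 4: ['message'] (min_width=7, slack=4)
Line 5: ['universe'] (min_width=8, slack=3)
Line 6: ['magnetic'] (min_width=8, slack=3)
Line 7: ['tower', 'draw'] (min_width=10, slack=1)
Line 8: ['robot', 'play'] (min_width=10, slack=1)
Line 9: ['bread'] (min_width=5, slack=6)

Answer: 1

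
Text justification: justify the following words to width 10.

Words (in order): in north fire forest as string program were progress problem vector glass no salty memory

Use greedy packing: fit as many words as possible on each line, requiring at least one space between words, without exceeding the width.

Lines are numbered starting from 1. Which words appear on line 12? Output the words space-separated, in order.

Line 1: ['in', 'north'] (min_width=8, slack=2)
Line 2: ['fire'] (min_width=4, slack=6)
Line 3: ['forest', 'as'] (min_width=9, slack=1)
Line 4: ['string'] (min_width=6, slack=4)
Line 5: ['program'] (min_width=7, slack=3)
Line 6: ['were'] (min_width=4, slack=6)
Line 7: ['progress'] (min_width=8, slack=2)
Line 8: ['problem'] (min_width=7, slack=3)
Line 9: ['vector'] (min_width=6, slack=4)
Line 10: ['glass', 'no'] (min_width=8, slack=2)
Line 11: ['salty'] (min_width=5, slack=5)
Line 12: ['memory'] (min_width=6, slack=4)

Answer: memory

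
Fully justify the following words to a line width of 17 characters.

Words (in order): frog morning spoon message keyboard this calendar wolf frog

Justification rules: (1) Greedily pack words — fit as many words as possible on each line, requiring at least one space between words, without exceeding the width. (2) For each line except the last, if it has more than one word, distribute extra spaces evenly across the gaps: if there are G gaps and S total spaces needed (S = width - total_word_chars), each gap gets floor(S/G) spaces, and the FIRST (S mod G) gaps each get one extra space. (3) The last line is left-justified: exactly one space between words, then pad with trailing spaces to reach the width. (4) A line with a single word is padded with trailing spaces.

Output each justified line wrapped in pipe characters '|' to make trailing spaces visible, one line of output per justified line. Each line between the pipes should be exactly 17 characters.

Line 1: ['frog', 'morning'] (min_width=12, slack=5)
Line 2: ['spoon', 'message'] (min_width=13, slack=4)
Line 3: ['keyboard', 'this'] (min_width=13, slack=4)
Line 4: ['calendar', 'wolf'] (min_width=13, slack=4)
Line 5: ['frog'] (min_width=4, slack=13)

Answer: |frog      morning|
|spoon     message|
|keyboard     this|
|calendar     wolf|
|frog             |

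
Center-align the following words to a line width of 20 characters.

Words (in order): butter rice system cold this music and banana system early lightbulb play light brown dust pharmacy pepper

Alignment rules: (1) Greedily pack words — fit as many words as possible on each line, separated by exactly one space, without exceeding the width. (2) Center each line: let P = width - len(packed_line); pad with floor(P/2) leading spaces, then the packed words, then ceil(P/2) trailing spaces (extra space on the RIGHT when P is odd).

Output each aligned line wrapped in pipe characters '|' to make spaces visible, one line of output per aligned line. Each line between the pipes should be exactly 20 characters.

Line 1: ['butter', 'rice', 'system'] (min_width=18, slack=2)
Line 2: ['cold', 'this', 'music', 'and'] (min_width=19, slack=1)
Line 3: ['banana', 'system', 'early'] (min_width=19, slack=1)
Line 4: ['lightbulb', 'play', 'light'] (min_width=20, slack=0)
Line 5: ['brown', 'dust', 'pharmacy'] (min_width=19, slack=1)
Line 6: ['pepper'] (min_width=6, slack=14)

Answer: | butter rice system |
|cold this music and |
|banana system early |
|lightbulb play light|
|brown dust pharmacy |
|       pepper       |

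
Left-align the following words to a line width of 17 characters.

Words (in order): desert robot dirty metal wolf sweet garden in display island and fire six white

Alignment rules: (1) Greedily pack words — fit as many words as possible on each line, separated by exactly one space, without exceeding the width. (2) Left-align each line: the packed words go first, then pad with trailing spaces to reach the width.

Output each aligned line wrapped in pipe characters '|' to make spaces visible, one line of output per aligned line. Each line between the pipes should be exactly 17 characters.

Line 1: ['desert', 'robot'] (min_width=12, slack=5)
Line 2: ['dirty', 'metal', 'wolf'] (min_width=16, slack=1)
Line 3: ['sweet', 'garden', 'in'] (min_width=15, slack=2)
Line 4: ['display', 'island'] (min_width=14, slack=3)
Line 5: ['and', 'fire', 'six'] (min_width=12, slack=5)
Line 6: ['white'] (min_width=5, slack=12)

Answer: |desert robot     |
|dirty metal wolf |
|sweet garden in  |
|display island   |
|and fire six     |
|white            |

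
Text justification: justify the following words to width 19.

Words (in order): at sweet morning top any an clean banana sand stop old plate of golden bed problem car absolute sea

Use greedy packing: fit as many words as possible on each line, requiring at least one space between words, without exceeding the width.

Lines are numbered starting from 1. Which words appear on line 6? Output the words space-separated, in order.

Answer: absolute sea

Derivation:
Line 1: ['at', 'sweet', 'morning'] (min_width=16, slack=3)
Line 2: ['top', 'any', 'an', 'clean'] (min_width=16, slack=3)
Line 3: ['banana', 'sand', 'stop'] (min_width=16, slack=3)
Line 4: ['old', 'plate', 'of', 'golden'] (min_width=19, slack=0)
Line 5: ['bed', 'problem', 'car'] (min_width=15, slack=4)
Line 6: ['absolute', 'sea'] (min_width=12, slack=7)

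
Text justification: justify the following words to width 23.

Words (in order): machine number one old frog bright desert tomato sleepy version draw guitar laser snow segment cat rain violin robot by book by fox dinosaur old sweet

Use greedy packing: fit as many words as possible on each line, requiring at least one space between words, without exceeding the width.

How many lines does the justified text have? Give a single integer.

Answer: 7

Derivation:
Line 1: ['machine', 'number', 'one', 'old'] (min_width=22, slack=1)
Line 2: ['frog', 'bright', 'desert'] (min_width=18, slack=5)
Line 3: ['tomato', 'sleepy', 'version'] (min_width=21, slack=2)
Line 4: ['draw', 'guitar', 'laser', 'snow'] (min_width=22, slack=1)
Line 5: ['segment', 'cat', 'rain', 'violin'] (min_width=23, slack=0)
Line 6: ['robot', 'by', 'book', 'by', 'fox'] (min_width=20, slack=3)
Line 7: ['dinosaur', 'old', 'sweet'] (min_width=18, slack=5)
Total lines: 7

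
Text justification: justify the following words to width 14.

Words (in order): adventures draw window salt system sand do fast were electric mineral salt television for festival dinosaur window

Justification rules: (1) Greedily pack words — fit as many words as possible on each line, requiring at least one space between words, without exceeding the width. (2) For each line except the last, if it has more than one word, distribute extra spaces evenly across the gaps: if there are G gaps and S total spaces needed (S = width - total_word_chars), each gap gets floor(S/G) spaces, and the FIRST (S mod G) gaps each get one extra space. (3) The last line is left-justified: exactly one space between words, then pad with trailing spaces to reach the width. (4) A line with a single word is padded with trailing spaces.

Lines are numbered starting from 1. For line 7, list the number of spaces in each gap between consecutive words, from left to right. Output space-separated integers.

Line 1: ['adventures'] (min_width=10, slack=4)
Line 2: ['draw', 'window'] (min_width=11, slack=3)
Line 3: ['salt', 'system'] (min_width=11, slack=3)
Line 4: ['sand', 'do', 'fast'] (min_width=12, slack=2)
Line 5: ['were', 'electric'] (min_width=13, slack=1)
Line 6: ['mineral', 'salt'] (min_width=12, slack=2)
Line 7: ['television', 'for'] (min_width=14, slack=0)
Line 8: ['festival'] (min_width=8, slack=6)
Line 9: ['dinosaur'] (min_width=8, slack=6)
Line 10: ['window'] (min_width=6, slack=8)

Answer: 1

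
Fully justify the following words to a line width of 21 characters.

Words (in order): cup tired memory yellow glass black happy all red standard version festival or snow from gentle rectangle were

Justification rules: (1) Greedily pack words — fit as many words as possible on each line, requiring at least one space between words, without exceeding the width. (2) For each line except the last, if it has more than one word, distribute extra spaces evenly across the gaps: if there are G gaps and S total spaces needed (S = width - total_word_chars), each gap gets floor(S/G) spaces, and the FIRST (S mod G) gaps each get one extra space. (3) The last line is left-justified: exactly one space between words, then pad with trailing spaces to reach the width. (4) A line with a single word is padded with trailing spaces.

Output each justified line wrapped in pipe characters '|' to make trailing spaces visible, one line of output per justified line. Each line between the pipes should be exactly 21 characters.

Line 1: ['cup', 'tired', 'memory'] (min_width=16, slack=5)
Line 2: ['yellow', 'glass', 'black'] (min_width=18, slack=3)
Line 3: ['happy', 'all', 'red'] (min_width=13, slack=8)
Line 4: ['standard', 'version'] (min_width=16, slack=5)
Line 5: ['festival', 'or', 'snow', 'from'] (min_width=21, slack=0)
Line 6: ['gentle', 'rectangle', 'were'] (min_width=21, slack=0)

Answer: |cup    tired   memory|
|yellow   glass  black|
|happy     all     red|
|standard      version|
|festival or snow from|
|gentle rectangle were|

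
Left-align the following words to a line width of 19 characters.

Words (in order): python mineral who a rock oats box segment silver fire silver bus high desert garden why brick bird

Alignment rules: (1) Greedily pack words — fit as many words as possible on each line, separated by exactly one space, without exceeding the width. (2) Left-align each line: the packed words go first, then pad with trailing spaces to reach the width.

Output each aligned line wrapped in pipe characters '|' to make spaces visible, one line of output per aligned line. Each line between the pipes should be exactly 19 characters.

Answer: |python mineral who |
|a rock oats box    |
|segment silver fire|
|silver bus high    |
|desert garden why  |
|brick bird         |

Derivation:
Line 1: ['python', 'mineral', 'who'] (min_width=18, slack=1)
Line 2: ['a', 'rock', 'oats', 'box'] (min_width=15, slack=4)
Line 3: ['segment', 'silver', 'fire'] (min_width=19, slack=0)
Line 4: ['silver', 'bus', 'high'] (min_width=15, slack=4)
Line 5: ['desert', 'garden', 'why'] (min_width=17, slack=2)
Line 6: ['brick', 'bird'] (min_width=10, slack=9)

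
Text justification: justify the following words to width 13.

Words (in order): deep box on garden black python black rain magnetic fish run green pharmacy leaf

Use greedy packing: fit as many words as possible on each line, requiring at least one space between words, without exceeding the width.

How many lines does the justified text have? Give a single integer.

Line 1: ['deep', 'box', 'on'] (min_width=11, slack=2)
Line 2: ['garden', 'black'] (min_width=12, slack=1)
Line 3: ['python', 'black'] (min_width=12, slack=1)
Line 4: ['rain', 'magnetic'] (min_width=13, slack=0)
Line 5: ['fish', 'run'] (min_width=8, slack=5)
Line 6: ['green'] (min_width=5, slack=8)
Line 7: ['pharmacy', 'leaf'] (min_width=13, slack=0)
Total lines: 7

Answer: 7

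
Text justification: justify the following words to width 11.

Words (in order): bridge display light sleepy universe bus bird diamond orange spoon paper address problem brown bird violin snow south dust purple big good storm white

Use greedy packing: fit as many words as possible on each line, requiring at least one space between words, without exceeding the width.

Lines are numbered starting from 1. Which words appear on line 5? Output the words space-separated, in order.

Answer: universe

Derivation:
Line 1: ['bridge'] (min_width=6, slack=5)
Line 2: ['display'] (min_width=7, slack=4)
Line 3: ['light'] (min_width=5, slack=6)
Line 4: ['sleepy'] (min_width=6, slack=5)
Line 5: ['universe'] (min_width=8, slack=3)
Line 6: ['bus', 'bird'] (min_width=8, slack=3)
Line 7: ['diamond'] (min_width=7, slack=4)
Line 8: ['orange'] (min_width=6, slack=5)
Line 9: ['spoon', 'paper'] (min_width=11, slack=0)
Line 10: ['address'] (min_width=7, slack=4)
Line 11: ['problem'] (min_width=7, slack=4)
Line 12: ['brown', 'bird'] (min_width=10, slack=1)
Line 13: ['violin', 'snow'] (min_width=11, slack=0)
Line 14: ['south', 'dust'] (min_width=10, slack=1)
Line 15: ['purple', 'big'] (min_width=10, slack=1)
Line 16: ['good', 'storm'] (min_width=10, slack=1)
Line 17: ['white'] (min_width=5, slack=6)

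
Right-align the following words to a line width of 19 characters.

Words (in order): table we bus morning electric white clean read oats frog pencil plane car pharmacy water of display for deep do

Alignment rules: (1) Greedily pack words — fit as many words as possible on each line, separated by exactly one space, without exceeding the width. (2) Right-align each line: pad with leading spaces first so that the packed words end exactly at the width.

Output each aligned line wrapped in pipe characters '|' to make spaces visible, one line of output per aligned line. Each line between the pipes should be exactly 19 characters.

Answer: |       table we bus|
|   morning electric|
|   white clean read|
|   oats frog pencil|
| plane car pharmacy|
|   water of display|
|        for deep do|

Derivation:
Line 1: ['table', 'we', 'bus'] (min_width=12, slack=7)
Line 2: ['morning', 'electric'] (min_width=16, slack=3)
Line 3: ['white', 'clean', 'read'] (min_width=16, slack=3)
Line 4: ['oats', 'frog', 'pencil'] (min_width=16, slack=3)
Line 5: ['plane', 'car', 'pharmacy'] (min_width=18, slack=1)
Line 6: ['water', 'of', 'display'] (min_width=16, slack=3)
Line 7: ['for', 'deep', 'do'] (min_width=11, slack=8)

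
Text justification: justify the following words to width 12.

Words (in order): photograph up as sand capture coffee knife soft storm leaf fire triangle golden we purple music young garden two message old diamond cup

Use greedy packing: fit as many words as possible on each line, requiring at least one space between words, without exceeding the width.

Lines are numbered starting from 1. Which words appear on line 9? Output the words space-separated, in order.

Answer: purple music

Derivation:
Line 1: ['photograph'] (min_width=10, slack=2)
Line 2: ['up', 'as', 'sand'] (min_width=10, slack=2)
Line 3: ['capture'] (min_width=7, slack=5)
Line 4: ['coffee', 'knife'] (min_width=12, slack=0)
Line 5: ['soft', 'storm'] (min_width=10, slack=2)
Line 6: ['leaf', 'fire'] (min_width=9, slack=3)
Line 7: ['triangle'] (min_width=8, slack=4)
Line 8: ['golden', 'we'] (min_width=9, slack=3)
Line 9: ['purple', 'music'] (min_width=12, slack=0)
Line 10: ['young', 'garden'] (min_width=12, slack=0)
Line 11: ['two', 'message'] (min_width=11, slack=1)
Line 12: ['old', 'diamond'] (min_width=11, slack=1)
Line 13: ['cup'] (min_width=3, slack=9)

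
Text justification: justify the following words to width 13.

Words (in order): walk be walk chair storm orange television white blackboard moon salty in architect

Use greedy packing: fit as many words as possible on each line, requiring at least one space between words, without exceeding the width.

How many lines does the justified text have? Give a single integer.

Line 1: ['walk', 'be', 'walk'] (min_width=12, slack=1)
Line 2: ['chair', 'storm'] (min_width=11, slack=2)
Line 3: ['orange'] (min_width=6, slack=7)
Line 4: ['television'] (min_width=10, slack=3)
Line 5: ['white'] (min_width=5, slack=8)
Line 6: ['blackboard'] (min_width=10, slack=3)
Line 7: ['moon', 'salty', 'in'] (min_width=13, slack=0)
Line 8: ['architect'] (min_width=9, slack=4)
Total lines: 8

Answer: 8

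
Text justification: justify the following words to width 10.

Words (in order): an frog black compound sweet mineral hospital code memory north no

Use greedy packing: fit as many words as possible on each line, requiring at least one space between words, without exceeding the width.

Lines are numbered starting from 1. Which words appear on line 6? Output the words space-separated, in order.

Line 1: ['an', 'frog'] (min_width=7, slack=3)
Line 2: ['black'] (min_width=5, slack=5)
Line 3: ['compound'] (min_width=8, slack=2)
Line 4: ['sweet'] (min_width=5, slack=5)
Line 5: ['mineral'] (min_width=7, slack=3)
Line 6: ['hospital'] (min_width=8, slack=2)
Line 7: ['code'] (min_width=4, slack=6)
Line 8: ['memory'] (min_width=6, slack=4)
Line 9: ['north', 'no'] (min_width=8, slack=2)

Answer: hospital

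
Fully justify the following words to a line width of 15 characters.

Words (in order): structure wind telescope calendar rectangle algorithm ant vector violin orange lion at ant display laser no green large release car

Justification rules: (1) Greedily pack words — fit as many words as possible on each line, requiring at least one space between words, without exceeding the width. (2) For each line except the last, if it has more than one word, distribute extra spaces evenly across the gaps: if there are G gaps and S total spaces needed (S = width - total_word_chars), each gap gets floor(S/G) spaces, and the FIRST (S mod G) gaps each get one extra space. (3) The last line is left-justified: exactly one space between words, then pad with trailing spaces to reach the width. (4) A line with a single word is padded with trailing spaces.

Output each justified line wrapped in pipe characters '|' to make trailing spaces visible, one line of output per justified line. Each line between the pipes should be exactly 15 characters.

Line 1: ['structure', 'wind'] (min_width=14, slack=1)
Line 2: ['telescope'] (min_width=9, slack=6)
Line 3: ['calendar'] (min_width=8, slack=7)
Line 4: ['rectangle'] (min_width=9, slack=6)
Line 5: ['algorithm', 'ant'] (min_width=13, slack=2)
Line 6: ['vector', 'violin'] (min_width=13, slack=2)
Line 7: ['orange', 'lion', 'at'] (min_width=14, slack=1)
Line 8: ['ant', 'display'] (min_width=11, slack=4)
Line 9: ['laser', 'no', 'green'] (min_width=14, slack=1)
Line 10: ['large', 'release'] (min_width=13, slack=2)
Line 11: ['car'] (min_width=3, slack=12)

Answer: |structure  wind|
|telescope      |
|calendar       |
|rectangle      |
|algorithm   ant|
|vector   violin|
|orange  lion at|
|ant     display|
|laser  no green|
|large   release|
|car            |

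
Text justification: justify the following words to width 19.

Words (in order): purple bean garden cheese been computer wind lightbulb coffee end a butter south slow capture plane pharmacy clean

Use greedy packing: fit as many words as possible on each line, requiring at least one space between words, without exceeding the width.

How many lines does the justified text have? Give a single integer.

Answer: 7

Derivation:
Line 1: ['purple', 'bean', 'garden'] (min_width=18, slack=1)
Line 2: ['cheese', 'been'] (min_width=11, slack=8)
Line 3: ['computer', 'wind'] (min_width=13, slack=6)
Line 4: ['lightbulb', 'coffee'] (min_width=16, slack=3)
Line 5: ['end', 'a', 'butter', 'south'] (min_width=18, slack=1)
Line 6: ['slow', 'capture', 'plane'] (min_width=18, slack=1)
Line 7: ['pharmacy', 'clean'] (min_width=14, slack=5)
Total lines: 7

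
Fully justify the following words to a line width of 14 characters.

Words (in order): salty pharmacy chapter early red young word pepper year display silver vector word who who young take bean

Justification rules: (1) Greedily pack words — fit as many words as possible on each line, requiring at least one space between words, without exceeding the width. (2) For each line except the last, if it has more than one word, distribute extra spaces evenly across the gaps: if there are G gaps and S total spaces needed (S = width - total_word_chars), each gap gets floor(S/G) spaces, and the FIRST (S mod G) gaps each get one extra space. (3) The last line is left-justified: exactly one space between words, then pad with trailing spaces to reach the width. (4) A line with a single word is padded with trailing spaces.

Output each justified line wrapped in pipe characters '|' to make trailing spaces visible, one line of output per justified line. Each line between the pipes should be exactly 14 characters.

Line 1: ['salty', 'pharmacy'] (min_width=14, slack=0)
Line 2: ['chapter', 'early'] (min_width=13, slack=1)
Line 3: ['red', 'young', 'word'] (min_width=14, slack=0)
Line 4: ['pepper', 'year'] (min_width=11, slack=3)
Line 5: ['display', 'silver'] (min_width=14, slack=0)
Line 6: ['vector', 'word'] (min_width=11, slack=3)
Line 7: ['who', 'who', 'young'] (min_width=13, slack=1)
Line 8: ['take', 'bean'] (min_width=9, slack=5)

Answer: |salty pharmacy|
|chapter  early|
|red young word|
|pepper    year|
|display silver|
|vector    word|
|who  who young|
|take bean     |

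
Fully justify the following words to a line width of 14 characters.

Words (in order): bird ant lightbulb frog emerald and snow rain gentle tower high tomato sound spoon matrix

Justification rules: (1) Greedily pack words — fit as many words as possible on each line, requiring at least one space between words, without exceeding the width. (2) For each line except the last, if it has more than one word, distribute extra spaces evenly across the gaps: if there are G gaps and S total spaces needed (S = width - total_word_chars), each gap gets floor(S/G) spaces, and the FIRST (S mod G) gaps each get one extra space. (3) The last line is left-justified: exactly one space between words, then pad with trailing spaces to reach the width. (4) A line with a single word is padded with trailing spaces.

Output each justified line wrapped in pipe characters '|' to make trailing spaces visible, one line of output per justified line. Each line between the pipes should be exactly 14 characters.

Answer: |bird       ant|
|lightbulb frog|
|emerald    and|
|snow      rain|
|gentle   tower|
|high    tomato|
|sound    spoon|
|matrix        |

Derivation:
Line 1: ['bird', 'ant'] (min_width=8, slack=6)
Line 2: ['lightbulb', 'frog'] (min_width=14, slack=0)
Line 3: ['emerald', 'and'] (min_width=11, slack=3)
Line 4: ['snow', 'rain'] (min_width=9, slack=5)
Line 5: ['gentle', 'tower'] (min_width=12, slack=2)
Line 6: ['high', 'tomato'] (min_width=11, slack=3)
Line 7: ['sound', 'spoon'] (min_width=11, slack=3)
Line 8: ['matrix'] (min_width=6, slack=8)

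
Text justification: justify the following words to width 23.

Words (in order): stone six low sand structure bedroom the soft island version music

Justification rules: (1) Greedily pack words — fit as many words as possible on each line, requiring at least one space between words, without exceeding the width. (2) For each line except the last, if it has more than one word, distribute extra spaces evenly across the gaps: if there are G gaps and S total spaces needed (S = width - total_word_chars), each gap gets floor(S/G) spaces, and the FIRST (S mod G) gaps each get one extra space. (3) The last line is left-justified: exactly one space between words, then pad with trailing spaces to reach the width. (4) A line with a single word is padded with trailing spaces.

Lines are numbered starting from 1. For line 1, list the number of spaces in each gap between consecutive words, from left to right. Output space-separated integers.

Answer: 3 3 2

Derivation:
Line 1: ['stone', 'six', 'low', 'sand'] (min_width=18, slack=5)
Line 2: ['structure', 'bedroom', 'the'] (min_width=21, slack=2)
Line 3: ['soft', 'island', 'version'] (min_width=19, slack=4)
Line 4: ['music'] (min_width=5, slack=18)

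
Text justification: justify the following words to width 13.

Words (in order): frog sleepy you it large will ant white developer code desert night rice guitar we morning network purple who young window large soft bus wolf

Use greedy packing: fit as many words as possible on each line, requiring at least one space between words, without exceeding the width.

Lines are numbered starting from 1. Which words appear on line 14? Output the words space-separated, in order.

Answer: bus wolf

Derivation:
Line 1: ['frog', 'sleepy'] (min_width=11, slack=2)
Line 2: ['you', 'it', 'large'] (min_width=12, slack=1)
Line 3: ['will', 'ant'] (min_width=8, slack=5)
Line 4: ['white'] (min_width=5, slack=8)
Line 5: ['developer'] (min_width=9, slack=4)
Line 6: ['code', 'desert'] (min_width=11, slack=2)
Line 7: ['night', 'rice'] (min_width=10, slack=3)
Line 8: ['guitar', 'we'] (min_width=9, slack=4)
Line 9: ['morning'] (min_width=7, slack=6)
Line 10: ['network'] (min_width=7, slack=6)
Line 11: ['purple', 'who'] (min_width=10, slack=3)
Line 12: ['young', 'window'] (min_width=12, slack=1)
Line 13: ['large', 'soft'] (min_width=10, slack=3)
Line 14: ['bus', 'wolf'] (min_width=8, slack=5)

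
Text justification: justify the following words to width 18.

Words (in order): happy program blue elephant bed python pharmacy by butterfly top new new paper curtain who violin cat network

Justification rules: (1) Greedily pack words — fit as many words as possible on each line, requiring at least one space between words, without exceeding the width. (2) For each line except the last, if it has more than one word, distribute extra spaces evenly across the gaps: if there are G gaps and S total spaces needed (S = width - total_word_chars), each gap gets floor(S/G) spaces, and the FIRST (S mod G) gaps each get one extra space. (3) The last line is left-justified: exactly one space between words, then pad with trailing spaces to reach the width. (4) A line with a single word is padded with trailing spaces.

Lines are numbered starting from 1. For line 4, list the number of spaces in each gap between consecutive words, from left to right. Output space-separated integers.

Line 1: ['happy', 'program', 'blue'] (min_width=18, slack=0)
Line 2: ['elephant', 'bed'] (min_width=12, slack=6)
Line 3: ['python', 'pharmacy', 'by'] (min_width=18, slack=0)
Line 4: ['butterfly', 'top', 'new'] (min_width=17, slack=1)
Line 5: ['new', 'paper', 'curtain'] (min_width=17, slack=1)
Line 6: ['who', 'violin', 'cat'] (min_width=14, slack=4)
Line 7: ['network'] (min_width=7, slack=11)

Answer: 2 1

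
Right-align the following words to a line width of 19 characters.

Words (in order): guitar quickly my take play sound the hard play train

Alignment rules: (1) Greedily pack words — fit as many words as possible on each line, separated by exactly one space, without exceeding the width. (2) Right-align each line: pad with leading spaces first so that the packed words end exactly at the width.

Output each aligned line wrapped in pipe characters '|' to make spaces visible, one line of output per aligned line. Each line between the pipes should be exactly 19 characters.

Answer: |  guitar quickly my|
|take play sound the|
|    hard play train|

Derivation:
Line 1: ['guitar', 'quickly', 'my'] (min_width=17, slack=2)
Line 2: ['take', 'play', 'sound', 'the'] (min_width=19, slack=0)
Line 3: ['hard', 'play', 'train'] (min_width=15, slack=4)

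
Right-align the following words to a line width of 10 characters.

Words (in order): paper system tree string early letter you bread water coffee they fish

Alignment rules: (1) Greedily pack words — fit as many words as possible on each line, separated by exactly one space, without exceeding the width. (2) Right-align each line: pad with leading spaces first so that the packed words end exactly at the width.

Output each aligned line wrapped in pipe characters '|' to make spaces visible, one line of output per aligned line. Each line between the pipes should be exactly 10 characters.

Answer: |     paper|
|    system|
|      tree|
|    string|
|     early|
|letter you|
|     bread|
|     water|
|    coffee|
| they fish|

Derivation:
Line 1: ['paper'] (min_width=5, slack=5)
Line 2: ['system'] (min_width=6, slack=4)
Line 3: ['tree'] (min_width=4, slack=6)
Line 4: ['string'] (min_width=6, slack=4)
Line 5: ['early'] (min_width=5, slack=5)
Line 6: ['letter', 'you'] (min_width=10, slack=0)
Line 7: ['bread'] (min_width=5, slack=5)
Line 8: ['water'] (min_width=5, slack=5)
Line 9: ['coffee'] (min_width=6, slack=4)
Line 10: ['they', 'fish'] (min_width=9, slack=1)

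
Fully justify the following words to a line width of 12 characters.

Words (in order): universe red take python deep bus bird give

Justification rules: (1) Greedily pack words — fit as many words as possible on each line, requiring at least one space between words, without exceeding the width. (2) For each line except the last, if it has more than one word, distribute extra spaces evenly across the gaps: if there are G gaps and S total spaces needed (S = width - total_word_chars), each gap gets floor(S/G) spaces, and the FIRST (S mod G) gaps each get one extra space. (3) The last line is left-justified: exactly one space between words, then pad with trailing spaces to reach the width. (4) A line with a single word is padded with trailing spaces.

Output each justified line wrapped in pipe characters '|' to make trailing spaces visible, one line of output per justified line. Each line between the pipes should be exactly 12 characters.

Answer: |universe red|
|take  python|
|deep     bus|
|bird give   |

Derivation:
Line 1: ['universe', 'red'] (min_width=12, slack=0)
Line 2: ['take', 'python'] (min_width=11, slack=1)
Line 3: ['deep', 'bus'] (min_width=8, slack=4)
Line 4: ['bird', 'give'] (min_width=9, slack=3)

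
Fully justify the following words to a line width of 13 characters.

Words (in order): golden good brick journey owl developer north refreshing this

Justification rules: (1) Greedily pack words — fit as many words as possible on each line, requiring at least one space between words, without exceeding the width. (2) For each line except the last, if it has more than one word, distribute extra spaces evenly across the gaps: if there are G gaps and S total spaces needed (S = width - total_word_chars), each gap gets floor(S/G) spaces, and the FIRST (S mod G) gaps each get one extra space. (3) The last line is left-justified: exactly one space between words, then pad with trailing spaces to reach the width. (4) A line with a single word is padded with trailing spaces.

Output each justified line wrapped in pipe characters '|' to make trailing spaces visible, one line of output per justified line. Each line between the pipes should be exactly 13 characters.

Answer: |golden   good|
|brick journey|
|owl developer|
|north        |
|refreshing   |
|this         |

Derivation:
Line 1: ['golden', 'good'] (min_width=11, slack=2)
Line 2: ['brick', 'journey'] (min_width=13, slack=0)
Line 3: ['owl', 'developer'] (min_width=13, slack=0)
Line 4: ['north'] (min_width=5, slack=8)
Line 5: ['refreshing'] (min_width=10, slack=3)
Line 6: ['this'] (min_width=4, slack=9)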